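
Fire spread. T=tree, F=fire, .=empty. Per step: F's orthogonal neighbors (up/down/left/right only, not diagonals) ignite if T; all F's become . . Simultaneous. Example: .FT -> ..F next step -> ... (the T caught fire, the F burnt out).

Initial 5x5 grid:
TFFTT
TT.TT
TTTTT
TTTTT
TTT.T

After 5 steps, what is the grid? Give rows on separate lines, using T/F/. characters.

Step 1: 3 trees catch fire, 2 burn out
  F..FT
  TF.TT
  TTTTT
  TTTTT
  TTT.T
Step 2: 4 trees catch fire, 3 burn out
  ....F
  F..FT
  TFTTT
  TTTTT
  TTT.T
Step 3: 5 trees catch fire, 4 burn out
  .....
  ....F
  F.FFT
  TFTTT
  TTT.T
Step 4: 5 trees catch fire, 5 burn out
  .....
  .....
  ....F
  F.FFT
  TFT.T
Step 5: 3 trees catch fire, 5 burn out
  .....
  .....
  .....
  ....F
  F.F.T

.....
.....
.....
....F
F.F.T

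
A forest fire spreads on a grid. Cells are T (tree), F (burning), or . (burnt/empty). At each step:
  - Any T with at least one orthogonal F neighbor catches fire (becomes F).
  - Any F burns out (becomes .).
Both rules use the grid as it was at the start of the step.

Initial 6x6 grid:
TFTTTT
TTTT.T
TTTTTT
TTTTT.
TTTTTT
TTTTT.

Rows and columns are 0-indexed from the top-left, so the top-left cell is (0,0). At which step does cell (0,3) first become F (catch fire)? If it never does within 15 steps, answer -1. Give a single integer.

Step 1: cell (0,3)='T' (+3 fires, +1 burnt)
Step 2: cell (0,3)='F' (+4 fires, +3 burnt)
  -> target ignites at step 2
Step 3: cell (0,3)='.' (+5 fires, +4 burnt)
Step 4: cell (0,3)='.' (+5 fires, +5 burnt)
Step 5: cell (0,3)='.' (+6 fires, +5 burnt)
Step 6: cell (0,3)='.' (+5 fires, +6 burnt)
Step 7: cell (0,3)='.' (+2 fires, +5 burnt)
Step 8: cell (0,3)='.' (+2 fires, +2 burnt)
Step 9: cell (0,3)='.' (+0 fires, +2 burnt)
  fire out at step 9

2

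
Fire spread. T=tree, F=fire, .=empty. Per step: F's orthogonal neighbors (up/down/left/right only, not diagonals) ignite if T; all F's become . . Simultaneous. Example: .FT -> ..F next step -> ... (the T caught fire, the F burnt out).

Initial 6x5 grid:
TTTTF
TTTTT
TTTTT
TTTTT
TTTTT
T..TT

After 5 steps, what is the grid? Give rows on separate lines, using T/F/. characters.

Step 1: 2 trees catch fire, 1 burn out
  TTTF.
  TTTTF
  TTTTT
  TTTTT
  TTTTT
  T..TT
Step 2: 3 trees catch fire, 2 burn out
  TTF..
  TTTF.
  TTTTF
  TTTTT
  TTTTT
  T..TT
Step 3: 4 trees catch fire, 3 burn out
  TF...
  TTF..
  TTTF.
  TTTTF
  TTTTT
  T..TT
Step 4: 5 trees catch fire, 4 burn out
  F....
  TF...
  TTF..
  TTTF.
  TTTTF
  T..TT
Step 5: 5 trees catch fire, 5 burn out
  .....
  F....
  TF...
  TTF..
  TTTF.
  T..TF

.....
F....
TF...
TTF..
TTTF.
T..TF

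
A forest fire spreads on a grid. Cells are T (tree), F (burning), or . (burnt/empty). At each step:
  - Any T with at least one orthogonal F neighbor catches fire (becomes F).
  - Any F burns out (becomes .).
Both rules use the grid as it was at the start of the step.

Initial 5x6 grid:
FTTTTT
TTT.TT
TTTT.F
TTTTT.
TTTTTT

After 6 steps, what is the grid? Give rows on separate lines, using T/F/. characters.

Step 1: 3 trees catch fire, 2 burn out
  .FTTTT
  FTT.TF
  TTTT..
  TTTTT.
  TTTTTT
Step 2: 5 trees catch fire, 3 burn out
  ..FTTF
  .FT.F.
  FTTT..
  TTTTT.
  TTTTTT
Step 3: 5 trees catch fire, 5 burn out
  ...FF.
  ..F...
  .FTT..
  FTTTT.
  TTTTTT
Step 4: 3 trees catch fire, 5 burn out
  ......
  ......
  ..FT..
  .FTTT.
  FTTTTT
Step 5: 3 trees catch fire, 3 burn out
  ......
  ......
  ...F..
  ..FTT.
  .FTTTT
Step 6: 2 trees catch fire, 3 burn out
  ......
  ......
  ......
  ...FT.
  ..FTTT

......
......
......
...FT.
..FTTT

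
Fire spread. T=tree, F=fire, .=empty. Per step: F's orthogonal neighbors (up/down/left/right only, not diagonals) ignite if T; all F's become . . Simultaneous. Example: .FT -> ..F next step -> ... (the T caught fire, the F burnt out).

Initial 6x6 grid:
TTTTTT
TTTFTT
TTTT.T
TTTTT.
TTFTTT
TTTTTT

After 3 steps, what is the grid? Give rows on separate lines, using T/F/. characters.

Step 1: 8 trees catch fire, 2 burn out
  TTTFTT
  TTF.FT
  TTTF.T
  TTFTT.
  TF.FTT
  TTFTTT
Step 2: 11 trees catch fire, 8 burn out
  TTF.FT
  TF...F
  TTF..T
  TF.FT.
  F...FT
  TF.FTT
Step 3: 10 trees catch fire, 11 burn out
  TF...F
  F.....
  TF...F
  F...F.
  .....F
  F...FT

TF...F
F.....
TF...F
F...F.
.....F
F...FT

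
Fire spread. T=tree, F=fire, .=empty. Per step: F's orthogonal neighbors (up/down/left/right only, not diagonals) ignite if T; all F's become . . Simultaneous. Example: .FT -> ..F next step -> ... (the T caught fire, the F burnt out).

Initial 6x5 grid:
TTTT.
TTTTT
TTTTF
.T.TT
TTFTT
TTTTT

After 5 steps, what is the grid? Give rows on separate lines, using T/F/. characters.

Step 1: 6 trees catch fire, 2 burn out
  TTTT.
  TTTTF
  TTTF.
  .T.TF
  TF.FT
  TTFTT
Step 2: 8 trees catch fire, 6 burn out
  TTTT.
  TTTF.
  TTF..
  .F.F.
  F...F
  TF.FT
Step 3: 5 trees catch fire, 8 burn out
  TTTF.
  TTF..
  TF...
  .....
  .....
  F...F
Step 4: 3 trees catch fire, 5 burn out
  TTF..
  TF...
  F....
  .....
  .....
  .....
Step 5: 2 trees catch fire, 3 burn out
  TF...
  F....
  .....
  .....
  .....
  .....

TF...
F....
.....
.....
.....
.....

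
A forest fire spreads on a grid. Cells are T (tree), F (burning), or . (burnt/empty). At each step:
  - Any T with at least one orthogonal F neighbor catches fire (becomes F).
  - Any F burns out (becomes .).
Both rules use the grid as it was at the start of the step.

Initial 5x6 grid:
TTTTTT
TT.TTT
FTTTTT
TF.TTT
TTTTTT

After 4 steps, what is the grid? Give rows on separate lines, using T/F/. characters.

Step 1: 4 trees catch fire, 2 burn out
  TTTTTT
  FT.TTT
  .FTTTT
  F..TTT
  TFTTTT
Step 2: 5 trees catch fire, 4 burn out
  FTTTTT
  .F.TTT
  ..FTTT
  ...TTT
  F.FTTT
Step 3: 3 trees catch fire, 5 burn out
  .FTTTT
  ...TTT
  ...FTT
  ...TTT
  ...FTT
Step 4: 5 trees catch fire, 3 burn out
  ..FTTT
  ...FTT
  ....FT
  ...FTT
  ....FT

..FTTT
...FTT
....FT
...FTT
....FT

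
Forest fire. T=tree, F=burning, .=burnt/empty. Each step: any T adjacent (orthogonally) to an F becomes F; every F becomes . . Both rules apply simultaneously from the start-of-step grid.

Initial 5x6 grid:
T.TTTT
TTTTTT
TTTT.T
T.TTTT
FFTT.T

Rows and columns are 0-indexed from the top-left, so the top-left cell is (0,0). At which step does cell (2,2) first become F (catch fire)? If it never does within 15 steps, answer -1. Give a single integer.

Step 1: cell (2,2)='T' (+2 fires, +2 burnt)
Step 2: cell (2,2)='T' (+3 fires, +2 burnt)
Step 3: cell (2,2)='F' (+4 fires, +3 burnt)
  -> target ignites at step 3
Step 4: cell (2,2)='.' (+5 fires, +4 burnt)
Step 5: cell (2,2)='.' (+3 fires, +5 burnt)
Step 6: cell (2,2)='.' (+4 fires, +3 burnt)
Step 7: cell (2,2)='.' (+2 fires, +4 burnt)
Step 8: cell (2,2)='.' (+1 fires, +2 burnt)
Step 9: cell (2,2)='.' (+0 fires, +1 burnt)
  fire out at step 9

3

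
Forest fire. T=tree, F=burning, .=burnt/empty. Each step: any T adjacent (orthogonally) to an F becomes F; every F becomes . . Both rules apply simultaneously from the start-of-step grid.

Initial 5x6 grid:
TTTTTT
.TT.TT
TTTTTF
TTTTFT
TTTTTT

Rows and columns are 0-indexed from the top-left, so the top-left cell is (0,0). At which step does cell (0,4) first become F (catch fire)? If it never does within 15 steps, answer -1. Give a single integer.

Step 1: cell (0,4)='T' (+5 fires, +2 burnt)
Step 2: cell (0,4)='T' (+6 fires, +5 burnt)
Step 3: cell (0,4)='F' (+4 fires, +6 burnt)
  -> target ignites at step 3
Step 4: cell (0,4)='.' (+5 fires, +4 burnt)
Step 5: cell (0,4)='.' (+4 fires, +5 burnt)
Step 6: cell (0,4)='.' (+1 fires, +4 burnt)
Step 7: cell (0,4)='.' (+1 fires, +1 burnt)
Step 8: cell (0,4)='.' (+0 fires, +1 burnt)
  fire out at step 8

3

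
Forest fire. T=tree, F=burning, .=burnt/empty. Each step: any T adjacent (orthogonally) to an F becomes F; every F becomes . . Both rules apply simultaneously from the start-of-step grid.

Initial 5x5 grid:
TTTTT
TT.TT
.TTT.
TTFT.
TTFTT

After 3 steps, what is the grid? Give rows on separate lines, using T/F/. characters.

Step 1: 5 trees catch fire, 2 burn out
  TTTTT
  TT.TT
  .TFT.
  TF.F.
  TF.FT
Step 2: 5 trees catch fire, 5 burn out
  TTTTT
  TT.TT
  .F.F.
  F....
  F...F
Step 3: 2 trees catch fire, 5 burn out
  TTTTT
  TF.FT
  .....
  .....
  .....

TTTTT
TF.FT
.....
.....
.....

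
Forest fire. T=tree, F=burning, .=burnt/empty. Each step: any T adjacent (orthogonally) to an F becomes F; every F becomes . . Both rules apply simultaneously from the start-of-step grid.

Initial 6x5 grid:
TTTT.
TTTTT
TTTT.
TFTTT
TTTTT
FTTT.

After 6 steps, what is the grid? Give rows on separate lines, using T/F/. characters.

Step 1: 6 trees catch fire, 2 burn out
  TTTT.
  TTTTT
  TFTT.
  F.FTT
  FFTTT
  .FTT.
Step 2: 6 trees catch fire, 6 burn out
  TTTT.
  TFTTT
  F.FT.
  ...FT
  ..FTT
  ..FT.
Step 3: 7 trees catch fire, 6 burn out
  TFTT.
  F.FTT
  ...F.
  ....F
  ...FT
  ...F.
Step 4: 4 trees catch fire, 7 burn out
  F.FT.
  ...FT
  .....
  .....
  ....F
  .....
Step 5: 2 trees catch fire, 4 burn out
  ...F.
  ....F
  .....
  .....
  .....
  .....
Step 6: 0 trees catch fire, 2 burn out
  .....
  .....
  .....
  .....
  .....
  .....

.....
.....
.....
.....
.....
.....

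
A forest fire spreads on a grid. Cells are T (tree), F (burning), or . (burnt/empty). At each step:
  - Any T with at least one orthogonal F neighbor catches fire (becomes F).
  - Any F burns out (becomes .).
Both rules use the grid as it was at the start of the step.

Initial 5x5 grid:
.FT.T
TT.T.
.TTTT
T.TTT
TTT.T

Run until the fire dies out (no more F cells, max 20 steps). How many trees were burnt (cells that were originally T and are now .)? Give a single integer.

Step 1: +2 fires, +1 burnt (F count now 2)
Step 2: +2 fires, +2 burnt (F count now 2)
Step 3: +1 fires, +2 burnt (F count now 1)
Step 4: +2 fires, +1 burnt (F count now 2)
Step 5: +4 fires, +2 burnt (F count now 4)
Step 6: +2 fires, +4 burnt (F count now 2)
Step 7: +2 fires, +2 burnt (F count now 2)
Step 8: +1 fires, +2 burnt (F count now 1)
Step 9: +0 fires, +1 burnt (F count now 0)
Fire out after step 9
Initially T: 17, now '.': 24
Total burnt (originally-T cells now '.'): 16

Answer: 16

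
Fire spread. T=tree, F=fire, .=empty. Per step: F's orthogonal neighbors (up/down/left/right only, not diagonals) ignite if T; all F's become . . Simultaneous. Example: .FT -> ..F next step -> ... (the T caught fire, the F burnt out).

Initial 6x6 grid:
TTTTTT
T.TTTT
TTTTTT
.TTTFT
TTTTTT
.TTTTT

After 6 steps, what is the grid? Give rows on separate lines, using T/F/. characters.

Step 1: 4 trees catch fire, 1 burn out
  TTTTTT
  T.TTTT
  TTTTFT
  .TTF.F
  TTTTFT
  .TTTTT
Step 2: 7 trees catch fire, 4 burn out
  TTTTTT
  T.TTFT
  TTTF.F
  .TF...
  TTTF.F
  .TTTFT
Step 3: 8 trees catch fire, 7 burn out
  TTTTFT
  T.TF.F
  TTF...
  .F....
  TTF...
  .TTF.F
Step 4: 6 trees catch fire, 8 burn out
  TTTF.F
  T.F...
  TF....
  ......
  TF....
  .TF...
Step 5: 4 trees catch fire, 6 burn out
  TTF...
  T.....
  F.....
  ......
  F.....
  .F....
Step 6: 2 trees catch fire, 4 burn out
  TF....
  F.....
  ......
  ......
  ......
  ......

TF....
F.....
......
......
......
......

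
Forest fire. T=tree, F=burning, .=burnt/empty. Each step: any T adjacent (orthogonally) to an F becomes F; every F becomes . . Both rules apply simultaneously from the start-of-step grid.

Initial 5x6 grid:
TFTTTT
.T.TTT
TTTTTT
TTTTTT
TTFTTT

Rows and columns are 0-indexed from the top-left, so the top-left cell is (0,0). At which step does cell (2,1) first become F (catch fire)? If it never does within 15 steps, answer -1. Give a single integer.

Step 1: cell (2,1)='T' (+6 fires, +2 burnt)
Step 2: cell (2,1)='F' (+7 fires, +6 burnt)
  -> target ignites at step 2
Step 3: cell (2,1)='.' (+7 fires, +7 burnt)
Step 4: cell (2,1)='.' (+4 fires, +7 burnt)
Step 5: cell (2,1)='.' (+2 fires, +4 burnt)
Step 6: cell (2,1)='.' (+0 fires, +2 burnt)
  fire out at step 6

2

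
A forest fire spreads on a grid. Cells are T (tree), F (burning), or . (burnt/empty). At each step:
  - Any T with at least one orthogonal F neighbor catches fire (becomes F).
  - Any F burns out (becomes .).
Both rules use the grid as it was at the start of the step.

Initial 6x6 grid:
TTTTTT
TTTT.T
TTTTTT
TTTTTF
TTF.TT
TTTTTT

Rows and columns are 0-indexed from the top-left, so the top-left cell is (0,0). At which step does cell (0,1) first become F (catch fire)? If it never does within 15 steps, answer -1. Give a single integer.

Step 1: cell (0,1)='T' (+6 fires, +2 burnt)
Step 2: cell (0,1)='T' (+10 fires, +6 burnt)
Step 3: cell (0,1)='T' (+7 fires, +10 burnt)
Step 4: cell (0,1)='T' (+5 fires, +7 burnt)
Step 5: cell (0,1)='F' (+3 fires, +5 burnt)
  -> target ignites at step 5
Step 6: cell (0,1)='.' (+1 fires, +3 burnt)
Step 7: cell (0,1)='.' (+0 fires, +1 burnt)
  fire out at step 7

5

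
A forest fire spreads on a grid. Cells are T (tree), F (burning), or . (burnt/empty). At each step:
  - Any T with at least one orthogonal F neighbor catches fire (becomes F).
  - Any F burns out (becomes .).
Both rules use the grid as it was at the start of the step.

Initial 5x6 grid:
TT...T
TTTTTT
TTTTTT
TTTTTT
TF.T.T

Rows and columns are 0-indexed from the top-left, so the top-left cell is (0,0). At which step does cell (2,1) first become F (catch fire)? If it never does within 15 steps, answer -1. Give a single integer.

Step 1: cell (2,1)='T' (+2 fires, +1 burnt)
Step 2: cell (2,1)='F' (+3 fires, +2 burnt)
  -> target ignites at step 2
Step 3: cell (2,1)='.' (+4 fires, +3 burnt)
Step 4: cell (2,1)='.' (+6 fires, +4 burnt)
Step 5: cell (2,1)='.' (+4 fires, +6 burnt)
Step 6: cell (2,1)='.' (+3 fires, +4 burnt)
Step 7: cell (2,1)='.' (+1 fires, +3 burnt)
Step 8: cell (2,1)='.' (+1 fires, +1 burnt)
Step 9: cell (2,1)='.' (+0 fires, +1 burnt)
  fire out at step 9

2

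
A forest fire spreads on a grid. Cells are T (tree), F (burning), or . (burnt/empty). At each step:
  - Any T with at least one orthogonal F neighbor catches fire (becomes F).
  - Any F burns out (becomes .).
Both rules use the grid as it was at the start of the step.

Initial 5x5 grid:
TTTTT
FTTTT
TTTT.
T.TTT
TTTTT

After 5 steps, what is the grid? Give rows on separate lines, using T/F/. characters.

Step 1: 3 trees catch fire, 1 burn out
  FTTTT
  .FTTT
  FTTT.
  T.TTT
  TTTTT
Step 2: 4 trees catch fire, 3 burn out
  .FTTT
  ..FTT
  .FTT.
  F.TTT
  TTTTT
Step 3: 4 trees catch fire, 4 burn out
  ..FTT
  ...FT
  ..FT.
  ..TTT
  FTTTT
Step 4: 5 trees catch fire, 4 burn out
  ...FT
  ....F
  ...F.
  ..FTT
  .FTTT
Step 5: 3 trees catch fire, 5 burn out
  ....F
  .....
  .....
  ...FT
  ..FTT

....F
.....
.....
...FT
..FTT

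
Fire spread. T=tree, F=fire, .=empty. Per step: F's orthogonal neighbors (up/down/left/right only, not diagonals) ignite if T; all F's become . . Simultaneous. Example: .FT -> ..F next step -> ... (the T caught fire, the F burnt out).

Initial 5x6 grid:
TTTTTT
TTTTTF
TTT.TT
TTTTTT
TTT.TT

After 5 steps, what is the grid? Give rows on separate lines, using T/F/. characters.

Step 1: 3 trees catch fire, 1 burn out
  TTTTTF
  TTTTF.
  TTT.TF
  TTTTTT
  TTT.TT
Step 2: 4 trees catch fire, 3 burn out
  TTTTF.
  TTTF..
  TTT.F.
  TTTTTF
  TTT.TT
Step 3: 4 trees catch fire, 4 burn out
  TTTF..
  TTF...
  TTT...
  TTTTF.
  TTT.TF
Step 4: 5 trees catch fire, 4 burn out
  TTF...
  TF....
  TTF...
  TTTF..
  TTT.F.
Step 5: 4 trees catch fire, 5 burn out
  TF....
  F.....
  TF....
  TTF...
  TTT...

TF....
F.....
TF....
TTF...
TTT...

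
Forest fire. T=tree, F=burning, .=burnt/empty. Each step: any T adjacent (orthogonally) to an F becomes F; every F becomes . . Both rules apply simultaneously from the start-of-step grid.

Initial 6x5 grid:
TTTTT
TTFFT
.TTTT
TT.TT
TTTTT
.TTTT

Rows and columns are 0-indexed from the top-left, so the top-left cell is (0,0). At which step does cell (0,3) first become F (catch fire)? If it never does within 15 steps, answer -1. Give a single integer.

Step 1: cell (0,3)='F' (+6 fires, +2 burnt)
  -> target ignites at step 1
Step 2: cell (0,3)='.' (+6 fires, +6 burnt)
Step 3: cell (0,3)='.' (+4 fires, +6 burnt)
Step 4: cell (0,3)='.' (+5 fires, +4 burnt)
Step 5: cell (0,3)='.' (+4 fires, +5 burnt)
Step 6: cell (0,3)='.' (+0 fires, +4 burnt)
  fire out at step 6

1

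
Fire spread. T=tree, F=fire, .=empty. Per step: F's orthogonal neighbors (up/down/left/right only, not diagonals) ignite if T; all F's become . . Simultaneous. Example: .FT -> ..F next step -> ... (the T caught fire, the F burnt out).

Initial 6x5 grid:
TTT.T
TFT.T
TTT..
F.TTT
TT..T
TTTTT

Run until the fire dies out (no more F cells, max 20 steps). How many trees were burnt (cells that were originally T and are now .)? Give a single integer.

Step 1: +6 fires, +2 burnt (F count now 6)
Step 2: +5 fires, +6 burnt (F count now 5)
Step 3: +2 fires, +5 burnt (F count now 2)
Step 4: +2 fires, +2 burnt (F count now 2)
Step 5: +2 fires, +2 burnt (F count now 2)
Step 6: +2 fires, +2 burnt (F count now 2)
Step 7: +0 fires, +2 burnt (F count now 0)
Fire out after step 7
Initially T: 21, now '.': 28
Total burnt (originally-T cells now '.'): 19

Answer: 19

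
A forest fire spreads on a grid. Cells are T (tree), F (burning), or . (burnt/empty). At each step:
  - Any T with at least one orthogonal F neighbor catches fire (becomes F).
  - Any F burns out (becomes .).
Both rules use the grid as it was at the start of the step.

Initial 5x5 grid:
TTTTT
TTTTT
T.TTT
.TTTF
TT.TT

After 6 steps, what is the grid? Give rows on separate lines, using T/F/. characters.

Step 1: 3 trees catch fire, 1 burn out
  TTTTT
  TTTTT
  T.TTF
  .TTF.
  TT.TF
Step 2: 4 trees catch fire, 3 burn out
  TTTTT
  TTTTF
  T.TF.
  .TF..
  TT.F.
Step 3: 4 trees catch fire, 4 burn out
  TTTTF
  TTTF.
  T.F..
  .F...
  TT...
Step 4: 3 trees catch fire, 4 burn out
  TTTF.
  TTF..
  T....
  .....
  TF...
Step 5: 3 trees catch fire, 3 burn out
  TTF..
  TF...
  T....
  .....
  F....
Step 6: 2 trees catch fire, 3 burn out
  TF...
  F....
  T....
  .....
  .....

TF...
F....
T....
.....
.....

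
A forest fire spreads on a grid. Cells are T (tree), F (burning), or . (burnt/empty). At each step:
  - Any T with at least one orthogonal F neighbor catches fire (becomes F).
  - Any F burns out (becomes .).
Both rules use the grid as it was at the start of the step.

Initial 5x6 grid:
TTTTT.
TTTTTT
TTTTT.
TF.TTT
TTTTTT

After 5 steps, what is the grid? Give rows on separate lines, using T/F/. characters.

Step 1: 3 trees catch fire, 1 burn out
  TTTTT.
  TTTTTT
  TFTTT.
  F..TTT
  TFTTTT
Step 2: 5 trees catch fire, 3 burn out
  TTTTT.
  TFTTTT
  F.FTT.
  ...TTT
  F.FTTT
Step 3: 5 trees catch fire, 5 burn out
  TFTTT.
  F.FTTT
  ...FT.
  ...TTT
  ...FTT
Step 4: 6 trees catch fire, 5 burn out
  F.FTT.
  ...FTT
  ....F.
  ...FTT
  ....FT
Step 5: 4 trees catch fire, 6 burn out
  ...FT.
  ....FT
  ......
  ....FT
  .....F

...FT.
....FT
......
....FT
.....F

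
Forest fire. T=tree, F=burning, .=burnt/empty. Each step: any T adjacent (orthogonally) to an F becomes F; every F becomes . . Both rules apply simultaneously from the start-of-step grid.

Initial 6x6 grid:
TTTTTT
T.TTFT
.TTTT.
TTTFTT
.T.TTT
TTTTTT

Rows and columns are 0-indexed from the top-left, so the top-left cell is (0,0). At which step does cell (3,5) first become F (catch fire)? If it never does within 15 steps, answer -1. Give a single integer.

Step 1: cell (3,5)='T' (+8 fires, +2 burnt)
Step 2: cell (3,5)='F' (+8 fires, +8 burnt)
  -> target ignites at step 2
Step 3: cell (3,5)='.' (+7 fires, +8 burnt)
Step 4: cell (3,5)='.' (+3 fires, +7 burnt)
Step 5: cell (3,5)='.' (+2 fires, +3 burnt)
Step 6: cell (3,5)='.' (+1 fires, +2 burnt)
Step 7: cell (3,5)='.' (+0 fires, +1 burnt)
  fire out at step 7

2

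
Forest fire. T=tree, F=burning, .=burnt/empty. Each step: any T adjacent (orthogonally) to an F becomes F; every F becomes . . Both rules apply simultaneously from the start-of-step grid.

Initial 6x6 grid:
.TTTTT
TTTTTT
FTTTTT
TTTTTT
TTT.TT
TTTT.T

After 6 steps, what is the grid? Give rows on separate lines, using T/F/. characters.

Step 1: 3 trees catch fire, 1 burn out
  .TTTTT
  FTTTTT
  .FTTTT
  FTTTTT
  TTT.TT
  TTTT.T
Step 2: 4 trees catch fire, 3 burn out
  .TTTTT
  .FTTTT
  ..FTTT
  .FTTTT
  FTT.TT
  TTTT.T
Step 3: 6 trees catch fire, 4 burn out
  .FTTTT
  ..FTTT
  ...FTT
  ..FTTT
  .FT.TT
  FTTT.T
Step 4: 6 trees catch fire, 6 burn out
  ..FTTT
  ...FTT
  ....FT
  ...FTT
  ..F.TT
  .FTT.T
Step 5: 5 trees catch fire, 6 burn out
  ...FTT
  ....FT
  .....F
  ....FT
  ....TT
  ..FT.T
Step 6: 5 trees catch fire, 5 burn out
  ....FT
  .....F
  ......
  .....F
  ....FT
  ...F.T

....FT
.....F
......
.....F
....FT
...F.T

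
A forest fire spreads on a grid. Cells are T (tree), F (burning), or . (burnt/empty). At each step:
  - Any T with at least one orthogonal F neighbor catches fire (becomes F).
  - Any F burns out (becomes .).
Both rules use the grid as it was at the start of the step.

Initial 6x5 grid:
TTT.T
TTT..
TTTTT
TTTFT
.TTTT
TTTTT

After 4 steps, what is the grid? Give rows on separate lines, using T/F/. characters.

Step 1: 4 trees catch fire, 1 burn out
  TTT.T
  TTT..
  TTTFT
  TTF.F
  .TTFT
  TTTTT
Step 2: 6 trees catch fire, 4 burn out
  TTT.T
  TTT..
  TTF.F
  TF...
  .TF.F
  TTTFT
Step 3: 6 trees catch fire, 6 burn out
  TTT.T
  TTF..
  TF...
  F....
  .F...
  TTF.F
Step 4: 4 trees catch fire, 6 burn out
  TTF.T
  TF...
  F....
  .....
  .....
  TF...

TTF.T
TF...
F....
.....
.....
TF...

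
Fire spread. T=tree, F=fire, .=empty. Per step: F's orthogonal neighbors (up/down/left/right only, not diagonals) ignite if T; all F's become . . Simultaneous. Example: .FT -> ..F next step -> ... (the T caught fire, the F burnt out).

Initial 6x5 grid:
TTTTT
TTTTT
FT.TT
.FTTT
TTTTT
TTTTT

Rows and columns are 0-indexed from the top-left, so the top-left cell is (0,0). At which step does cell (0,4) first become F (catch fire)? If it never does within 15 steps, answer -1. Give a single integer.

Step 1: cell (0,4)='T' (+4 fires, +2 burnt)
Step 2: cell (0,4)='T' (+6 fires, +4 burnt)
Step 3: cell (0,4)='T' (+7 fires, +6 burnt)
Step 4: cell (0,4)='T' (+5 fires, +7 burnt)
Step 5: cell (0,4)='T' (+3 fires, +5 burnt)
Step 6: cell (0,4)='F' (+1 fires, +3 burnt)
  -> target ignites at step 6
Step 7: cell (0,4)='.' (+0 fires, +1 burnt)
  fire out at step 7

6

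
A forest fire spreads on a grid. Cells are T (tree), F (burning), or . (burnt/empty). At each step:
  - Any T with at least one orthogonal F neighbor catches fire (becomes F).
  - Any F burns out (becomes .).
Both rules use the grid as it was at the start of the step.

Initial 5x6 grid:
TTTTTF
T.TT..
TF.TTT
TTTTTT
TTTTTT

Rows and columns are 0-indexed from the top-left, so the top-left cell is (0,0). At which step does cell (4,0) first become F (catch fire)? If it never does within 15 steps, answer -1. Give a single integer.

Step 1: cell (4,0)='T' (+3 fires, +2 burnt)
Step 2: cell (4,0)='T' (+5 fires, +3 burnt)
Step 3: cell (4,0)='F' (+6 fires, +5 burnt)
  -> target ignites at step 3
Step 4: cell (4,0)='.' (+5 fires, +6 burnt)
Step 5: cell (4,0)='.' (+3 fires, +5 burnt)
Step 6: cell (4,0)='.' (+2 fires, +3 burnt)
Step 7: cell (4,0)='.' (+0 fires, +2 burnt)
  fire out at step 7

3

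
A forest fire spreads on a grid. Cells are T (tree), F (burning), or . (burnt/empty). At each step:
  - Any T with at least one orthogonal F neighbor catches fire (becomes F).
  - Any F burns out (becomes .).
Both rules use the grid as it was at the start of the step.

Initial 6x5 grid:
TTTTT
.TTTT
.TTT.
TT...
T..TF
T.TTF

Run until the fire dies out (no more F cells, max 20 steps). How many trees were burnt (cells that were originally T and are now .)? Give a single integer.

Answer: 3

Derivation:
Step 1: +2 fires, +2 burnt (F count now 2)
Step 2: +1 fires, +2 burnt (F count now 1)
Step 3: +0 fires, +1 burnt (F count now 0)
Fire out after step 3
Initially T: 19, now '.': 14
Total burnt (originally-T cells now '.'): 3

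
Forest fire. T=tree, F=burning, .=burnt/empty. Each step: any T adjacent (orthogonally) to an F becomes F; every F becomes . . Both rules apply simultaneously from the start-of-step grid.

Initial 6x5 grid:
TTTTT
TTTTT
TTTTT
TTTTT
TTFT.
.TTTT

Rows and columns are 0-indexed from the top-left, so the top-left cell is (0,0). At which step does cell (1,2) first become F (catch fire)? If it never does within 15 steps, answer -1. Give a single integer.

Step 1: cell (1,2)='T' (+4 fires, +1 burnt)
Step 2: cell (1,2)='T' (+6 fires, +4 burnt)
Step 3: cell (1,2)='F' (+6 fires, +6 burnt)
  -> target ignites at step 3
Step 4: cell (1,2)='.' (+5 fires, +6 burnt)
Step 5: cell (1,2)='.' (+4 fires, +5 burnt)
Step 6: cell (1,2)='.' (+2 fires, +4 burnt)
Step 7: cell (1,2)='.' (+0 fires, +2 burnt)
  fire out at step 7

3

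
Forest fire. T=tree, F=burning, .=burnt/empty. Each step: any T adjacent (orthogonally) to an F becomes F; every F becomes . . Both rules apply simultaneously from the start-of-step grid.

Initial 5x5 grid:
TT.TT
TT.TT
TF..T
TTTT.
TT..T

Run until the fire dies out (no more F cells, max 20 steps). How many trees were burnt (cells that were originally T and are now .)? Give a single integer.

Step 1: +3 fires, +1 burnt (F count now 3)
Step 2: +5 fires, +3 burnt (F count now 5)
Step 3: +3 fires, +5 burnt (F count now 3)
Step 4: +0 fires, +3 burnt (F count now 0)
Fire out after step 4
Initially T: 17, now '.': 19
Total burnt (originally-T cells now '.'): 11

Answer: 11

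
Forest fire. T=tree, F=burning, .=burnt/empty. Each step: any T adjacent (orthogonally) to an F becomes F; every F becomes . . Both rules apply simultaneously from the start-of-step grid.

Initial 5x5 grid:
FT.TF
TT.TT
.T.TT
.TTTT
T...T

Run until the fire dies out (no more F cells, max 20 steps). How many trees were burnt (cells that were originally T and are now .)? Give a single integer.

Step 1: +4 fires, +2 burnt (F count now 4)
Step 2: +3 fires, +4 burnt (F count now 3)
Step 3: +3 fires, +3 burnt (F count now 3)
Step 4: +3 fires, +3 burnt (F count now 3)
Step 5: +1 fires, +3 burnt (F count now 1)
Step 6: +0 fires, +1 burnt (F count now 0)
Fire out after step 6
Initially T: 15, now '.': 24
Total burnt (originally-T cells now '.'): 14

Answer: 14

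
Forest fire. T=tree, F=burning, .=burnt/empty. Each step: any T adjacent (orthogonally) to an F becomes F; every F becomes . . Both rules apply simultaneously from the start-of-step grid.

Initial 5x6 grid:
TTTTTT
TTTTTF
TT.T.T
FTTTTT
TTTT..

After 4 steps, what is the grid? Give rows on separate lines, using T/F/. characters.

Step 1: 6 trees catch fire, 2 burn out
  TTTTTF
  TTTTF.
  FT.T.F
  .FTTTT
  FTTT..
Step 2: 7 trees catch fire, 6 burn out
  TTTTF.
  FTTF..
  .F.T..
  ..FTTF
  .FTT..
Step 3: 8 trees catch fire, 7 burn out
  FTTF..
  .FF...
  ...F..
  ...FF.
  ..FT..
Step 4: 3 trees catch fire, 8 burn out
  .FF...
  ......
  ......
  ......
  ...F..

.FF...
......
......
......
...F..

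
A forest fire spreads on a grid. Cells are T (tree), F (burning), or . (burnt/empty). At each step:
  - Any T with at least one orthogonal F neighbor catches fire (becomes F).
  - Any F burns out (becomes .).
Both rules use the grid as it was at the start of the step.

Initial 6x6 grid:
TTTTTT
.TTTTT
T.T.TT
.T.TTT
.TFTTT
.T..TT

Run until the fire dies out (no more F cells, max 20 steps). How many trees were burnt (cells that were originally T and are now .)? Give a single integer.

Answer: 25

Derivation:
Step 1: +2 fires, +1 burnt (F count now 2)
Step 2: +4 fires, +2 burnt (F count now 4)
Step 3: +3 fires, +4 burnt (F count now 3)
Step 4: +3 fires, +3 burnt (F count now 3)
Step 5: +2 fires, +3 burnt (F count now 2)
Step 6: +3 fires, +2 burnt (F count now 3)
Step 7: +3 fires, +3 burnt (F count now 3)
Step 8: +3 fires, +3 burnt (F count now 3)
Step 9: +1 fires, +3 burnt (F count now 1)
Step 10: +1 fires, +1 burnt (F count now 1)
Step 11: +0 fires, +1 burnt (F count now 0)
Fire out after step 11
Initially T: 26, now '.': 35
Total burnt (originally-T cells now '.'): 25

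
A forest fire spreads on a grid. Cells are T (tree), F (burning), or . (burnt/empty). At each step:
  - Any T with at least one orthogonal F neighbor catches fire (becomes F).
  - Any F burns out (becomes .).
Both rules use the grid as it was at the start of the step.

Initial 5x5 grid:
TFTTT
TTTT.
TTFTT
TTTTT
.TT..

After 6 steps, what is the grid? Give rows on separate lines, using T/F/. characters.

Step 1: 7 trees catch fire, 2 burn out
  F.FTT
  TFFT.
  TF.FT
  TTFTT
  .TT..
Step 2: 8 trees catch fire, 7 burn out
  ...FT
  F..F.
  F...F
  TF.FT
  .TF..
Step 3: 4 trees catch fire, 8 burn out
  ....F
  .....
  .....
  F...F
  .F...
Step 4: 0 trees catch fire, 4 burn out
  .....
  .....
  .....
  .....
  .....
Step 5: 0 trees catch fire, 0 burn out
  .....
  .....
  .....
  .....
  .....
Step 6: 0 trees catch fire, 0 burn out
  .....
  .....
  .....
  .....
  .....

.....
.....
.....
.....
.....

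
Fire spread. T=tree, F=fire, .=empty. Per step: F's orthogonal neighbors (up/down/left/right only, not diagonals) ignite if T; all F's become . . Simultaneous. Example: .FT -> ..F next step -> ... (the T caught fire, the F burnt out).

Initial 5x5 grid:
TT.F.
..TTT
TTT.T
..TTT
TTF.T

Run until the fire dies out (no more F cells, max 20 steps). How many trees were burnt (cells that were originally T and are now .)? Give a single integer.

Step 1: +3 fires, +2 burnt (F count now 3)
Step 2: +5 fires, +3 burnt (F count now 5)
Step 3: +3 fires, +5 burnt (F count now 3)
Step 4: +2 fires, +3 burnt (F count now 2)
Step 5: +0 fires, +2 burnt (F count now 0)
Fire out after step 5
Initially T: 15, now '.': 23
Total burnt (originally-T cells now '.'): 13

Answer: 13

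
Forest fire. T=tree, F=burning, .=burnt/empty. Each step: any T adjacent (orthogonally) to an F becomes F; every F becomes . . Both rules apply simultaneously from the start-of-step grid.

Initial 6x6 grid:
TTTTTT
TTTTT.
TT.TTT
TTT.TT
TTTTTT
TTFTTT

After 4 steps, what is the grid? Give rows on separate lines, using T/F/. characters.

Step 1: 3 trees catch fire, 1 burn out
  TTTTTT
  TTTTT.
  TT.TTT
  TTT.TT
  TTFTTT
  TF.FTT
Step 2: 5 trees catch fire, 3 burn out
  TTTTTT
  TTTTT.
  TT.TTT
  TTF.TT
  TF.FTT
  F...FT
Step 3: 4 trees catch fire, 5 burn out
  TTTTTT
  TTTTT.
  TT.TTT
  TF..TT
  F...FT
  .....F
Step 4: 4 trees catch fire, 4 burn out
  TTTTTT
  TTTTT.
  TF.TTT
  F...FT
  .....F
  ......

TTTTTT
TTTTT.
TF.TTT
F...FT
.....F
......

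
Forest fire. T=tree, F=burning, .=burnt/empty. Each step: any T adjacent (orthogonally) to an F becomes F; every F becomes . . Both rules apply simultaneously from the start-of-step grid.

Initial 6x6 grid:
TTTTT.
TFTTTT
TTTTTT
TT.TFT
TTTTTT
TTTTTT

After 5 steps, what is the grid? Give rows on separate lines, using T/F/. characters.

Step 1: 8 trees catch fire, 2 burn out
  TFTTT.
  F.FTTT
  TFTTFT
  TT.F.F
  TTTTFT
  TTTTTT
Step 2: 12 trees catch fire, 8 burn out
  F.FTT.
  ...FFT
  F.FF.F
  TF....
  TTTF.F
  TTTTFT
Step 3: 8 trees catch fire, 12 burn out
  ...FF.
  .....F
  ......
  F.....
  TFF...
  TTTF.F
Step 4: 3 trees catch fire, 8 burn out
  ......
  ......
  ......
  ......
  F.....
  TFF...
Step 5: 1 trees catch fire, 3 burn out
  ......
  ......
  ......
  ......
  ......
  F.....

......
......
......
......
......
F.....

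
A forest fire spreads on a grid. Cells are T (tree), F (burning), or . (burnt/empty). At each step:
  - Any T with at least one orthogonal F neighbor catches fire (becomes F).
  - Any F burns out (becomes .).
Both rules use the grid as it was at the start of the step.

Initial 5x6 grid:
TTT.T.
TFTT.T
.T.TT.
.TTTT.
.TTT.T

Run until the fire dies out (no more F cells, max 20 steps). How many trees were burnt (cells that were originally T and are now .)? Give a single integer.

Answer: 16

Derivation:
Step 1: +4 fires, +1 burnt (F count now 4)
Step 2: +4 fires, +4 burnt (F count now 4)
Step 3: +3 fires, +4 burnt (F count now 3)
Step 4: +3 fires, +3 burnt (F count now 3)
Step 5: +2 fires, +3 burnt (F count now 2)
Step 6: +0 fires, +2 burnt (F count now 0)
Fire out after step 6
Initially T: 19, now '.': 27
Total burnt (originally-T cells now '.'): 16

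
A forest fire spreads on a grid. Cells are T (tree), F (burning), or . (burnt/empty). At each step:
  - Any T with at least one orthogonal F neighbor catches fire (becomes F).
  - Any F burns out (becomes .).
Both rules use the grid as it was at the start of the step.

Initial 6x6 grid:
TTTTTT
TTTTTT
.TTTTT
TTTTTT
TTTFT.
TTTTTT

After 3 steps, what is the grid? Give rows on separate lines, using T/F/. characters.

Step 1: 4 trees catch fire, 1 burn out
  TTTTTT
  TTTTTT
  .TTTTT
  TTTFTT
  TTF.F.
  TTTFTT
Step 2: 6 trees catch fire, 4 burn out
  TTTTTT
  TTTTTT
  .TTFTT
  TTF.FT
  TF....
  TTF.FT
Step 3: 8 trees catch fire, 6 burn out
  TTTTTT
  TTTFTT
  .TF.FT
  TF...F
  F.....
  TF...F

TTTTTT
TTTFTT
.TF.FT
TF...F
F.....
TF...F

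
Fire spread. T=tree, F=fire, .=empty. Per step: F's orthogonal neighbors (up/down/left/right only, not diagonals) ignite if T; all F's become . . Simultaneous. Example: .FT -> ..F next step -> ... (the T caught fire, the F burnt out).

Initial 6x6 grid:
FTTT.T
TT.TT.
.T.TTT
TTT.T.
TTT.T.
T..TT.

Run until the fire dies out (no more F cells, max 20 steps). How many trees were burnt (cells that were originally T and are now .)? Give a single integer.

Answer: 22

Derivation:
Step 1: +2 fires, +1 burnt (F count now 2)
Step 2: +2 fires, +2 burnt (F count now 2)
Step 3: +2 fires, +2 burnt (F count now 2)
Step 4: +2 fires, +2 burnt (F count now 2)
Step 5: +5 fires, +2 burnt (F count now 5)
Step 6: +3 fires, +5 burnt (F count now 3)
Step 7: +3 fires, +3 burnt (F count now 3)
Step 8: +1 fires, +3 burnt (F count now 1)
Step 9: +1 fires, +1 burnt (F count now 1)
Step 10: +1 fires, +1 burnt (F count now 1)
Step 11: +0 fires, +1 burnt (F count now 0)
Fire out after step 11
Initially T: 23, now '.': 35
Total burnt (originally-T cells now '.'): 22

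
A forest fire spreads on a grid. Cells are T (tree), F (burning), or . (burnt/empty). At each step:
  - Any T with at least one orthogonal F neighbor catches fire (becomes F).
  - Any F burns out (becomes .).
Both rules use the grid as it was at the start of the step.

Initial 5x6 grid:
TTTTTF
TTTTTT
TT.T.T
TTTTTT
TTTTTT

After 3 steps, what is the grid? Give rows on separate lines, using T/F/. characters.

Step 1: 2 trees catch fire, 1 burn out
  TTTTF.
  TTTTTF
  TT.T.T
  TTTTTT
  TTTTTT
Step 2: 3 trees catch fire, 2 burn out
  TTTF..
  TTTTF.
  TT.T.F
  TTTTTT
  TTTTTT
Step 3: 3 trees catch fire, 3 burn out
  TTF...
  TTTF..
  TT.T..
  TTTTTF
  TTTTTT

TTF...
TTTF..
TT.T..
TTTTTF
TTTTTT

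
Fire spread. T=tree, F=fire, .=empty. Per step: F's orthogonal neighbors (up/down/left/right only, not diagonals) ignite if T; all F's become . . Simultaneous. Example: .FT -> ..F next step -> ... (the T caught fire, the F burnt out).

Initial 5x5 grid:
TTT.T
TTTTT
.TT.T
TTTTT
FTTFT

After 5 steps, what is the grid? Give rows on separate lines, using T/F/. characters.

Step 1: 5 trees catch fire, 2 burn out
  TTT.T
  TTTTT
  .TT.T
  FTTFT
  .FF.F
Step 2: 3 trees catch fire, 5 burn out
  TTT.T
  TTTTT
  .TT.T
  .FF.F
  .....
Step 3: 3 trees catch fire, 3 burn out
  TTT.T
  TTTTT
  .FF.F
  .....
  .....
Step 4: 3 trees catch fire, 3 burn out
  TTT.T
  TFFTF
  .....
  .....
  .....
Step 5: 5 trees catch fire, 3 burn out
  TFF.F
  F..F.
  .....
  .....
  .....

TFF.F
F..F.
.....
.....
.....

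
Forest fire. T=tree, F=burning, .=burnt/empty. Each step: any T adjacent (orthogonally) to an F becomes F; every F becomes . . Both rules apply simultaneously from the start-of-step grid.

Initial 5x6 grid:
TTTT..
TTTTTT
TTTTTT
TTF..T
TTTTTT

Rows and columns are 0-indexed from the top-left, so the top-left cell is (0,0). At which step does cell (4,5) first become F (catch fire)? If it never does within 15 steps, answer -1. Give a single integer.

Step 1: cell (4,5)='T' (+3 fires, +1 burnt)
Step 2: cell (4,5)='T' (+6 fires, +3 burnt)
Step 3: cell (4,5)='T' (+7 fires, +6 burnt)
Step 4: cell (4,5)='F' (+6 fires, +7 burnt)
  -> target ignites at step 4
Step 5: cell (4,5)='.' (+3 fires, +6 burnt)
Step 6: cell (4,5)='.' (+0 fires, +3 burnt)
  fire out at step 6

4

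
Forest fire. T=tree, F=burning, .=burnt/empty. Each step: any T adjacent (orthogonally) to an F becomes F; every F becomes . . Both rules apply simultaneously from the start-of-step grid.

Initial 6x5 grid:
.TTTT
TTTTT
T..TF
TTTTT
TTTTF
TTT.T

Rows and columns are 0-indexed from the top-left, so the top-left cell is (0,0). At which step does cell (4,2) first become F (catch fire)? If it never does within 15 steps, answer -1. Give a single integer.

Step 1: cell (4,2)='T' (+5 fires, +2 burnt)
Step 2: cell (4,2)='F' (+4 fires, +5 burnt)
  -> target ignites at step 2
Step 3: cell (4,2)='.' (+5 fires, +4 burnt)
Step 4: cell (4,2)='.' (+5 fires, +5 burnt)
Step 5: cell (4,2)='.' (+4 fires, +5 burnt)
Step 6: cell (4,2)='.' (+1 fires, +4 burnt)
Step 7: cell (4,2)='.' (+0 fires, +1 burnt)
  fire out at step 7

2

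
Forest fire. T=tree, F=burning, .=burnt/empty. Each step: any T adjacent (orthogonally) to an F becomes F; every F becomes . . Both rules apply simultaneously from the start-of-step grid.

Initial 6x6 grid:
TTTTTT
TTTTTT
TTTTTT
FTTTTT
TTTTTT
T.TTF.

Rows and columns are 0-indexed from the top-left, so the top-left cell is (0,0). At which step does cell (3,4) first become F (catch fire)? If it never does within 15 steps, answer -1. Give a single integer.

Step 1: cell (3,4)='T' (+5 fires, +2 burnt)
Step 2: cell (3,4)='F' (+9 fires, +5 burnt)
  -> target ignites at step 2
Step 3: cell (3,4)='.' (+7 fires, +9 burnt)
Step 4: cell (3,4)='.' (+5 fires, +7 burnt)
Step 5: cell (3,4)='.' (+4 fires, +5 burnt)
Step 6: cell (3,4)='.' (+2 fires, +4 burnt)
Step 7: cell (3,4)='.' (+0 fires, +2 burnt)
  fire out at step 7

2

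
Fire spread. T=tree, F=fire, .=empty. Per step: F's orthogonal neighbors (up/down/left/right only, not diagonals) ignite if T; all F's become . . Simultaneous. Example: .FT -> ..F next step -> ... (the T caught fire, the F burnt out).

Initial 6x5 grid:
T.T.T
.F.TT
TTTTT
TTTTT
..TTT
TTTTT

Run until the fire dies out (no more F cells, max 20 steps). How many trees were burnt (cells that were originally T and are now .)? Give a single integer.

Answer: 21

Derivation:
Step 1: +1 fires, +1 burnt (F count now 1)
Step 2: +3 fires, +1 burnt (F count now 3)
Step 3: +3 fires, +3 burnt (F count now 3)
Step 4: +4 fires, +3 burnt (F count now 4)
Step 5: +4 fires, +4 burnt (F count now 4)
Step 6: +4 fires, +4 burnt (F count now 4)
Step 7: +2 fires, +4 burnt (F count now 2)
Step 8: +0 fires, +2 burnt (F count now 0)
Fire out after step 8
Initially T: 23, now '.': 28
Total burnt (originally-T cells now '.'): 21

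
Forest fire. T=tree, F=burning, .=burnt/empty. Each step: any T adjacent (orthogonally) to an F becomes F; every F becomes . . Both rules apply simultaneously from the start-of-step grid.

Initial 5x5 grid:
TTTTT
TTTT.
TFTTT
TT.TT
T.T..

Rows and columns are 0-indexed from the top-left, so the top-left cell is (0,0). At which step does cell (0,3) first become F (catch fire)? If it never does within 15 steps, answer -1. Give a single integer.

Step 1: cell (0,3)='T' (+4 fires, +1 burnt)
Step 2: cell (0,3)='T' (+5 fires, +4 burnt)
Step 3: cell (0,3)='T' (+6 fires, +5 burnt)
Step 4: cell (0,3)='F' (+2 fires, +6 burnt)
  -> target ignites at step 4
Step 5: cell (0,3)='.' (+1 fires, +2 burnt)
Step 6: cell (0,3)='.' (+0 fires, +1 burnt)
  fire out at step 6

4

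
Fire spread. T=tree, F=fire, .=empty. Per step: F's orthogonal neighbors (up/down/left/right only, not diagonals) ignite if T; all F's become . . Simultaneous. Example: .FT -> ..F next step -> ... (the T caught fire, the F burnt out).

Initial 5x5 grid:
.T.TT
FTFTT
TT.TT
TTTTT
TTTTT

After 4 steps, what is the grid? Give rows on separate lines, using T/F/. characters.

Step 1: 3 trees catch fire, 2 burn out
  .T.TT
  .F.FT
  FT.TT
  TTTTT
  TTTTT
Step 2: 6 trees catch fire, 3 burn out
  .F.FT
  ....F
  .F.FT
  FTTTT
  TTTTT
Step 3: 5 trees catch fire, 6 burn out
  ....F
  .....
  ....F
  .FTFT
  FTTTT
Step 4: 4 trees catch fire, 5 burn out
  .....
  .....
  .....
  ..F.F
  .FTFT

.....
.....
.....
..F.F
.FTFT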